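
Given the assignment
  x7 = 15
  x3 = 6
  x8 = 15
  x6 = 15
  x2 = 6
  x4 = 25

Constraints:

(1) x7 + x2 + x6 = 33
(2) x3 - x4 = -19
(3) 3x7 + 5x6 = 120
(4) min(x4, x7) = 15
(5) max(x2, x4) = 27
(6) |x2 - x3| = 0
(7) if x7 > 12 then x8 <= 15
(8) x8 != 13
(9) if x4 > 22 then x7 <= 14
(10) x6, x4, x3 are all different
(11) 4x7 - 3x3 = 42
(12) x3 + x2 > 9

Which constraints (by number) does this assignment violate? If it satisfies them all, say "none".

No — constraints 1, 5, and 9 are not satisfied.

(1) x7 + x2 + x6 = 15 + 6 + 15 = 36, not 33 — violated.
(2) x3 - x4 = 6 - 25 = -19 — satisfied.
(3) 3x7 + 5x6 = 3(15) + 5(15) = 120 — satisfied.
(4) min(25, 15) = 15 — satisfied.
(5) max(6, 25) = 25, not 27 — violated.
(6) |6 - 6| = 0 — satisfied.
(7) x7 = 15 > 12, so we need x8 ≤ 15; x8 = 15 ≤ 15 — satisfied.
(8) x8 = 15, and 15 ≠ 13 — satisfied.
(9) x4 = 25 > 22, so we need x7 ≤ 14; but x7 = 15 > 14 — violated.
(10) values 15, 25, 6 are pairwise distinct — satisfied.
(11) 4x7 - 3x3 = 4(15) - 3(6) = 42 — satisfied.
(12) x3 + x2 = 6 + 6 = 12; 12 > 9 — satisfied.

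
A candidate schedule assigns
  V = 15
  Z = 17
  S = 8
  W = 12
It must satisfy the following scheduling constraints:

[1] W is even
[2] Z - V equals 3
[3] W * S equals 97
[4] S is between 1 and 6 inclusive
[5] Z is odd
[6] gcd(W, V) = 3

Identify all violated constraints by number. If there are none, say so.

Constraints 2, 3, 4 are violated.

[1] W = 12 is even — holds.
[2] Z - V = 17 - 15 = 2, not 3 — does not hold.
[3] W * S = 12 * 8 = 96, not 97 — does not hold.
[4] S = 8 is outside [1, 6] — does not hold.
[5] Z = 17 is odd — holds.
[6] gcd(12, 15) = 3 — holds.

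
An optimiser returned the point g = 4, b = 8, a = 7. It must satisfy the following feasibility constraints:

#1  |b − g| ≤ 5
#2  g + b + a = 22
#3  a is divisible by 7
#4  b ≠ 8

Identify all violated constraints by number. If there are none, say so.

Constraints 2, 4 are violated.

#1 |8 − 4| = 4; 4 ≤ 5 — holds.
#2 g + b + a = 4 + 8 + 7 = 19, not 22 — does not hold.
#3 7 / 7 = 1, so 7 divides 7 — holds.
#4 b = 8, but 8 is required to differ — does not hold.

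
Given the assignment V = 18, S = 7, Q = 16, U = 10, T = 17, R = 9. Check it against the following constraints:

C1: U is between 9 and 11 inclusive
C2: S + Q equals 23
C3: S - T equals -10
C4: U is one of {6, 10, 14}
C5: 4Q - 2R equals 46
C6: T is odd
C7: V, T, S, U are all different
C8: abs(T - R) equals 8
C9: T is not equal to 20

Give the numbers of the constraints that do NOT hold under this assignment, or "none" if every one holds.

C1: U = 10 lies in [9, 11] — satisfied.
C2: S + Q = 7 + 16 = 23 — satisfied.
C3: S - T = 7 - 17 = -10 — satisfied.
C4: U = 10 is in {6, 10, 14} — satisfied.
C5: 4Q - 2R = 4(16) - 2(9) = 46 — satisfied.
C6: T = 17 is odd — satisfied.
C7: values 18, 17, 7, 10 are pairwise distinct — satisfied.
C8: abs(17 - 9) = 8 — satisfied.
C9: T = 17, and 17 ≠ 20 — satisfied.

Yes — all constraints hold.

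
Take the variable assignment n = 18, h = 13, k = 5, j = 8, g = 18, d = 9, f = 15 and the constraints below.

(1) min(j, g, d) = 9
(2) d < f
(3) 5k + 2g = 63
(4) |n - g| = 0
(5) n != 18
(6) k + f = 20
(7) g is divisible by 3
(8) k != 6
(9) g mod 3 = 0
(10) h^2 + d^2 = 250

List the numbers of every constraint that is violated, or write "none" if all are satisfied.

The assignment fails constraints 1, 3, and 5.

(1) min(8, 18, 9) = 8, not 9 — violated.
(2) d = 9, f = 15; 9 < 15 — OK.
(3) 5k + 2g = 5(5) + 2(18) = 61, not 63 — violated.
(4) |18 - 18| = 0 — OK.
(5) n = 18, but 18 is required to differ — violated.
(6) k + f = 5 + 15 = 20 — OK.
(7) 18 / 3 = 6, so 3 divides 18 — OK.
(8) k = 5, and 5 ≠ 6 — OK.
(9) 18 mod 3 = 0 — OK.
(10) h^2 + d^2 = 13^2 + 9^2 = 169 + 81 = 250 — OK.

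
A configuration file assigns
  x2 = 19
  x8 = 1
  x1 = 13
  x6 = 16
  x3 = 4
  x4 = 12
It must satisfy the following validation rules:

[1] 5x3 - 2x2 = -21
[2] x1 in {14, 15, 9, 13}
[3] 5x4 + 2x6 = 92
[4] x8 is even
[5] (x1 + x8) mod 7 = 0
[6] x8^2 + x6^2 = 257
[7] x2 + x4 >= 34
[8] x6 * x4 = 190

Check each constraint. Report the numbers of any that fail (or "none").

Violated: 1, 4, 7, and 8.

[1] 5x3 - 2x2 = 5(4) - 2(19) = -18, not -21 — does not hold.
[2] x1 = 13 is in {14, 15, 9, 13} — holds.
[3] 5x4 + 2x6 = 5(12) + 2(16) = 92 — holds.
[4] x8 = 1 is odd — does not hold.
[5] x1 + x8 = 14; 14 mod 7 = 0 — holds.
[6] x8^2 + x6^2 = 1^2 + 16^2 = 1 + 256 = 257 — holds.
[7] x2 + x4 = 19 + 12 = 31; 31 < 34, bound 34 not met — does not hold.
[8] x6 * x4 = 16 * 12 = 192, not 190 — does not hold.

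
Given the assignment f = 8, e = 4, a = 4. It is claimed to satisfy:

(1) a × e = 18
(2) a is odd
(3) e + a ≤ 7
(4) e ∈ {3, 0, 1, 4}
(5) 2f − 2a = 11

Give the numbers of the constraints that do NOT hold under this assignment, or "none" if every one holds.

Violated: 1, 2, 3, and 5.

(1) a × e = 4 × 4 = 16, not 18  ✗
(2) a = 4 is even  ✗
(3) e + a = 4 + 4 = 8; 8 > 7, bound 7 not met  ✗
(4) e = 4 is in {3, 0, 1, 4}  ✓
(5) 2f − 2a = 2(8) − 2(4) = 8, not 11  ✗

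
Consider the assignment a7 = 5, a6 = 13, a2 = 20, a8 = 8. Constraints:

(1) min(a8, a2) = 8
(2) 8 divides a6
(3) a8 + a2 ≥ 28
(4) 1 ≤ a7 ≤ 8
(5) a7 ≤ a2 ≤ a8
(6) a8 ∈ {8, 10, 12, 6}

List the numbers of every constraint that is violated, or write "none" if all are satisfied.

(1) min(8, 20) = 8  OK
(2) 13 = 8×1 + 5, so 8 does not divide 13  FAIL
(3) a8 + a2 = 8 + 20 = 28; 28 ≥ 28  OK
(4) a7 = 5 lies in [1, 8]  OK
(5) values 5, 20, 8; a2 = 20 is not ≤ a8 = 8  FAIL
(6) a8 = 8 is in {8, 10, 12, 6}  OK

No — constraints 2, 5 are not satisfied.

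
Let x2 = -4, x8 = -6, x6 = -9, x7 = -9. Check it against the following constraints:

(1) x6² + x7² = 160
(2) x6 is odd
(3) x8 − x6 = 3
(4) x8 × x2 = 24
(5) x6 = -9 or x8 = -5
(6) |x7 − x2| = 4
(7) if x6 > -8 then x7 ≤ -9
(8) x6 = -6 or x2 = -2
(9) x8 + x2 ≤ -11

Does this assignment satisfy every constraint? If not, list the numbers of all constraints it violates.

(1) x6² + x7² = (-9)² + (-9)² = 81 + 81 = 162, not 160  fails
(2) x6 = -9 is odd  holds
(3) x8 − x6 = -6 − (-9) = 3  holds
(4) x8 × x2 = -6 × (-4) = 24  holds
(5) x6 = -9 = -9 (first disjunct)  holds
(6) |-9 − (-4)| = 5, not 4  fails
(7) x6 = -9, not > -8; antecedent false, conditional vacuously true  holds
(8) x6 = -9 ≠ -6 and x2 = -4 ≠ -2; both disjuncts false  fails
(9) x8 + x2 = -6 + (-4) = -10; -10 > -11, bound -11 not met  fails

Constraints 1, 6, 8, 9 do not hold.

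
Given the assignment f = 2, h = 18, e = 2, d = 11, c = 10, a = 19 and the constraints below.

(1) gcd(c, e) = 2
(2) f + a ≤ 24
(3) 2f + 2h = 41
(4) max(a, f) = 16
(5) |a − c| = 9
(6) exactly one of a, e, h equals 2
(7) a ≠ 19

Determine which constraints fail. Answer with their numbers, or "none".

No — constraints 3, 4, and 7 are not satisfied.

(1) gcd(10, 2) = 2 — satisfied.
(2) f + a = 2 + 19 = 21; 21 ≤ 24 — satisfied.
(3) 2f + 2h = 2(2) + 2(18) = 40, not 41 — violated.
(4) max(19, 2) = 19, not 16 — violated.
(5) |19 − 10| = 9 — satisfied.
(6) a=19, e=2, h=18; 1 of them equals 2 — satisfied.
(7) a = 19, but 19 is required to differ — violated.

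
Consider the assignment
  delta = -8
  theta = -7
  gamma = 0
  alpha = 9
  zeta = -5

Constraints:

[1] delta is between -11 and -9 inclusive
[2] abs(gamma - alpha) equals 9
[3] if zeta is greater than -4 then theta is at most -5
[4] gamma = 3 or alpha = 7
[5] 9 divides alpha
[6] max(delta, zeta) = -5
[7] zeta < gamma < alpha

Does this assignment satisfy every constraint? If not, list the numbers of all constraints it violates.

[1] delta = -8 is outside [-11, -9] — violated.
[2] abs(0 - 9) = 9 — OK.
[3] zeta = -5, not > -4; antecedent false, conditional vacuously true — OK.
[4] gamma = 0 ≠ 3 and alpha = 9 ≠ 7; both disjuncts false — violated.
[5] 9 / 9 = 1, so 9 divides 9 — OK.
[6] max(-8, -5) = -5 — OK.
[7] values -5 < 0 < 9 — OK.

The assignment fails constraints 1 and 4.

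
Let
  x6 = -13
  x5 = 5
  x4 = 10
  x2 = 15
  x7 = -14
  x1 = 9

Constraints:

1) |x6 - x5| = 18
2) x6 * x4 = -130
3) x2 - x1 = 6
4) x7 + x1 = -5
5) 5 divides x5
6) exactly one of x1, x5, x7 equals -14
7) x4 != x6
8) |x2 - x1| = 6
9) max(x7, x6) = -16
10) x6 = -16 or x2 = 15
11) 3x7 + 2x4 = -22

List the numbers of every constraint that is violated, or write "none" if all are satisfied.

1) |-13 - 5| = 18  holds
2) x6 * x4 = -13 * 10 = -130  holds
3) x2 - x1 = 15 - 9 = 6  holds
4) x7 + x1 = -14 + 9 = -5  holds
5) 5 / 5 = 1, so 5 divides 5  holds
6) x1=9, x5=5, x7=-14; 1 of them equals -14  holds
7) x4 = 10, x6 = -13; distinct  holds
8) |15 - 9| = 6  holds
9) max(-14, -13) = -13, not -16  fails
10) x6 = -13 ≠ -16, but x2 = 15 = 15 (second disjunct)  holds
11) 3x7 + 2x4 = 3(-14) + 2(10) = -22  holds

No — constraint 9 is not satisfied.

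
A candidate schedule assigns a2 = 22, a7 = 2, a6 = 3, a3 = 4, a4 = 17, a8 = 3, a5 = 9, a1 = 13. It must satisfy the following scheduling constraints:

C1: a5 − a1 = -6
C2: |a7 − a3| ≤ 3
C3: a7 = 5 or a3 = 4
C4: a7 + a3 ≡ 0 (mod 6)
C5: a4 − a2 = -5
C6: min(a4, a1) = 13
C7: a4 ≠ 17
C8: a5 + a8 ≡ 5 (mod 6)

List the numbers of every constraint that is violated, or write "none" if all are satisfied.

Violated: 1, 7, and 8.

C1: a5 − a1 = 9 − 13 = -4, not -6 — violated.
C2: |2 − 4| = 2; 2 ≤ 3 — OK.
C3: a7 = 2 ≠ 5, but a3 = 4 = 4 (second disjunct) — OK.
C4: a7 + a3 = 6; 6 mod 6 = 0 — OK.
C5: a4 − a2 = 17 − 22 = -5 — OK.
C6: min(17, 13) = 13 — OK.
C7: a4 = 17, but 17 is required to differ — violated.
C8: a5 + a8 = 12; 12 mod 6 = 0, not 5 — violated.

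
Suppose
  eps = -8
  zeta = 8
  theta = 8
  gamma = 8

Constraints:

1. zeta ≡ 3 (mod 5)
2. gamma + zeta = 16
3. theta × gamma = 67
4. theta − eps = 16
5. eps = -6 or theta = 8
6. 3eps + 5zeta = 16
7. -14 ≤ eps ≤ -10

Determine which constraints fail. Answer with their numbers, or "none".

1. 8 mod 5 = 3 — holds.
2. gamma + zeta = 8 + 8 = 16 — holds.
3. theta × gamma = 8 × 8 = 64, not 67 — does not hold.
4. theta − eps = 8 − (-8) = 16 — holds.
5. eps = -8 ≠ -6, but theta = 8 = 8 (second disjunct) — holds.
6. 3eps + 5zeta = 3(-8) + 5(8) = 16 — holds.
7. eps = -8 is outside [-14, -10] — does not hold.

Constraints 3 and 7 do not hold.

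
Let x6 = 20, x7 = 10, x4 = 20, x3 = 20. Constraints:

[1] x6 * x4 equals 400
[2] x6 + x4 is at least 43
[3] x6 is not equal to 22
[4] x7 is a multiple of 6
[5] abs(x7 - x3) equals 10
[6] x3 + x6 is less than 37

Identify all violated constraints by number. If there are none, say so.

[1] x6 * x4 = 20 * 20 = 400  ✔
[2] x6 + x4 = 20 + 20 = 40; 40 < 43, bound 43 not met  ✘
[3] x6 = 20, and 20 ≠ 22  ✔
[4] 10 = 6*1 + 4, so 6 does not divide 10  ✘
[5] abs(10 - 20) = 10  ✔
[6] x3 + x6 = 20 + 20 = 40; 40 ≥ 37, bound 37 not met  ✘

Constraints 2, 4, and 6 are violated.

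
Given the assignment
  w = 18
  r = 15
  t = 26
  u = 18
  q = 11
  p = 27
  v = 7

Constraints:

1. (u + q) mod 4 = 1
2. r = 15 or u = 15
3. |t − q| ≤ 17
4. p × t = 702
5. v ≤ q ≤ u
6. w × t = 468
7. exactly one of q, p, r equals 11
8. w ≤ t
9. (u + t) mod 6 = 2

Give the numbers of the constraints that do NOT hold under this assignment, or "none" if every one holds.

1. u + q = 29; 29 mod 4 = 1  OK
2. r = 15 = 15 (first disjunct)  OK
3. |26 − 11| = 15; 15 ≤ 17  OK
4. p × t = 27 × 26 = 702  OK
5. values 7 ≤ 11 ≤ 18  OK
6. w × t = 18 × 26 = 468  OK
7. q=11, p=27, r=15; 1 of them equals 11  OK
8. w = 18, t = 26; 18 ≤ 26  OK
9. u + t = 44; 44 mod 6 = 2  OK

The assignment satisfies every constraint.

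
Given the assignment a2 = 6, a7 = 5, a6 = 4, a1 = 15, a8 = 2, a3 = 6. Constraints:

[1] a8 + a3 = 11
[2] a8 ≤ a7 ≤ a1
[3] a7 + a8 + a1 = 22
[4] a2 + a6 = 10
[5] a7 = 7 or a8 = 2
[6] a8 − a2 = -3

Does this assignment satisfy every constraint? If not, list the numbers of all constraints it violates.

Violated: 1, 6.

[1] a8 + a3 = 2 + 6 = 8, not 11 — violated.
[2] values 2 ≤ 5 ≤ 15 — satisfied.
[3] a7 + a8 + a1 = 5 + 2 + 15 = 22 — satisfied.
[4] a2 + a6 = 6 + 4 = 10 — satisfied.
[5] a7 = 5 ≠ 7, but a8 = 2 = 2 (second disjunct) — satisfied.
[6] a8 − a2 = 2 − 6 = -4, not -3 — violated.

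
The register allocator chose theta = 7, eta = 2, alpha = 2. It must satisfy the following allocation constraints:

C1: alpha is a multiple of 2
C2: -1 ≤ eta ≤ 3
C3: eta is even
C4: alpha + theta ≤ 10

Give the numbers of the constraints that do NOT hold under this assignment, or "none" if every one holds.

No violations.

C1: 2 / 2 = 1, so 2 divides 2  holds
C2: eta = 2 lies in [-1, 3]  holds
C3: eta = 2 is even  holds
C4: alpha + theta = 2 + 7 = 9; 9 ≤ 10  holds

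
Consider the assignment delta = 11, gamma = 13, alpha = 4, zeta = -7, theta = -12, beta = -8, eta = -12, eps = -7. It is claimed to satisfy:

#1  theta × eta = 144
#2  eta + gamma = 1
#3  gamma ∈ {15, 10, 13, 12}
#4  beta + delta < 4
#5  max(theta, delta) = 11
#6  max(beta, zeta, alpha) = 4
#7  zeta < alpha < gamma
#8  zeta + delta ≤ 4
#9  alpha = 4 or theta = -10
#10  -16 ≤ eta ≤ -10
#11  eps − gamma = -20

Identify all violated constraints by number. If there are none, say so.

All constraints are satisfied.

#1 theta × eta = -12 × (-12) = 144  true
#2 eta + gamma = -12 + 13 = 1  true
#3 gamma = 13 is in {15, 10, 13, 12}  true
#4 beta + delta = -8 + 11 = 3; 3 < 4  true
#5 max(-12, 11) = 11  true
#6 max(-8, -7, 4) = 4  true
#7 values -7 < 4 < 13  true
#8 zeta + delta = -7 + 11 = 4; 4 ≤ 4  true
#9 alpha = 4 = 4 (first disjunct)  true
#10 eta = -12 lies in [-16, -10]  true
#11 eps − gamma = -7 − 13 = -20  true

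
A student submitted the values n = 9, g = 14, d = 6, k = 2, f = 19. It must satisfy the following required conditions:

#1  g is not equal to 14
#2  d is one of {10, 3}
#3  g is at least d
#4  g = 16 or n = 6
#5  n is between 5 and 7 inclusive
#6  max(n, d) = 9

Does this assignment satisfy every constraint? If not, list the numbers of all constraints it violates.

#1 g = 14, but 14 is required to differ  false
#2 d = 6 is not in {10, 3}  false
#3 g = 14, d = 6; 14 ≥ 6  true
#4 g = 14 ≠ 16 and n = 9 ≠ 6; both disjuncts false  false
#5 n = 9 is outside [5, 7]  false
#6 max(9, 6) = 9  true

Constraints 1, 2, 4, and 5 do not hold.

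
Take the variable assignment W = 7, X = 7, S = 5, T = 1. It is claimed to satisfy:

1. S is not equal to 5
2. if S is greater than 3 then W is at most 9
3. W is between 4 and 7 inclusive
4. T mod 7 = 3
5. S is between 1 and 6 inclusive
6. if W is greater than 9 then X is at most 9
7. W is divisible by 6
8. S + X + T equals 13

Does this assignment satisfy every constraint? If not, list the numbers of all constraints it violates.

Constraints 1, 4, 7 are violated.

1. S = 5, but 5 is required to differ  no
2. S = 5 > 3, so we need W ≤ 9; W = 7 ≤ 9  yes
3. W = 7 lies in [4, 7]  yes
4. 1 mod 7 = 1, not 3  no
5. S = 5 lies in [1, 6]  yes
6. W = 7, not > 9; antecedent false, conditional vacuously true  yes
7. 7 = 6*1 + 1, so 6 does not divide 7  no
8. S + X + T = 5 + 7 + 1 = 13  yes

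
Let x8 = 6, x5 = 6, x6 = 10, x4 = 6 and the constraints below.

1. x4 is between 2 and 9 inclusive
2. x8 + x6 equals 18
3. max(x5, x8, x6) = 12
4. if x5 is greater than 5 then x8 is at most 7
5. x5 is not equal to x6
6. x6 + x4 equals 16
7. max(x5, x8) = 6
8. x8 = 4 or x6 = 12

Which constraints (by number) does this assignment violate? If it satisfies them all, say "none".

1. x4 = 6 lies in [2, 9] — satisfied.
2. x8 + x6 = 6 + 10 = 16, not 18 — violated.
3. max(6, 6, 10) = 10, not 12 — violated.
4. x5 = 6 > 5, so we need x8 ≤ 7; x8 = 6 ≤ 7 — satisfied.
5. x5 = 6, x6 = 10; distinct — satisfied.
6. x6 + x4 = 10 + 6 = 16 — satisfied.
7. max(6, 6) = 6 — satisfied.
8. x8 = 6 ≠ 4 and x6 = 10 ≠ 12; both disjuncts false — violated.

Constraints 2, 3, 8 do not hold.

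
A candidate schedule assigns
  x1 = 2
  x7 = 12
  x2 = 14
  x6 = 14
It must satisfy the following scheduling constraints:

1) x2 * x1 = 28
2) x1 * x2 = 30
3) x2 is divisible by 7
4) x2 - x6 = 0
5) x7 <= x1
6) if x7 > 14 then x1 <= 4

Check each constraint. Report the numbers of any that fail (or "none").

Violated: 2, 5.

1) x2 * x1 = 14 * 2 = 28  ✓
2) x1 * x2 = 2 * 14 = 28, not 30  ✗
3) 14 / 7 = 2, so 7 divides 14  ✓
4) x2 - x6 = 14 - 14 = 0  ✓
5) x7 = 12, x1 = 2; 12 > 2 (want ≤)  ✗
6) x7 = 12, not > 14; antecedent false, conditional vacuously true  ✓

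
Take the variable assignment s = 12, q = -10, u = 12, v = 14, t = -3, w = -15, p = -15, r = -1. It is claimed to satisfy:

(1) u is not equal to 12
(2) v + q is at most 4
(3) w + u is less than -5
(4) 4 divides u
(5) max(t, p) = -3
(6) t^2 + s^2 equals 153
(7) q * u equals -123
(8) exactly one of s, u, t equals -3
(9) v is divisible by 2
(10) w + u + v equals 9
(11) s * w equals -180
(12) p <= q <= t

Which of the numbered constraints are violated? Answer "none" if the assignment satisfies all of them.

The assignment fails constraints 1, 3, 7, and 10.

(1) u = 12, but 12 is required to differ — violated.
(2) v + q = 14 + (-10) = 4; 4 ≤ 4 — OK.
(3) w + u = -15 + 12 = -3; -3 ≥ -5, bound -5 not met — violated.
(4) 12 / 4 = 3, so 4 divides 12 — OK.
(5) max(-3, -15) = -3 — OK.
(6) t^2 + s^2 = (-3)^2 + 12^2 = 9 + 144 = 153 — OK.
(7) q * u = -10 * 12 = -120, not -123 — violated.
(8) s=12, u=12, t=-3; 1 of them equals -3 — OK.
(9) 14 / 2 = 7, so 2 divides 14 — OK.
(10) w + u + v = -15 + 12 + 14 = 11, not 9 — violated.
(11) s * w = 12 * (-15) = -180 — OK.
(12) values -15 <= -10 <= -3 — OK.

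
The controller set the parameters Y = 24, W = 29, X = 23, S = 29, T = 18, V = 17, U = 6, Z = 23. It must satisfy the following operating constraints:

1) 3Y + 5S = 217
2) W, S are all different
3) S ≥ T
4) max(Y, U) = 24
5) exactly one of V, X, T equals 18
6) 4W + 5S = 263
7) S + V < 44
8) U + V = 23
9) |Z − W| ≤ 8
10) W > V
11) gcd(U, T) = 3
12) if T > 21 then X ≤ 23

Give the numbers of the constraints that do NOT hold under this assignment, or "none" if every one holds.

1) 3Y + 5S = 3(24) + 5(29) = 217 — satisfied.
2) W = S = 29, not all different — violated.
3) S = 29, T = 18; 29 ≥ 18 — satisfied.
4) max(24, 6) = 24 — satisfied.
5) V=17, X=23, T=18; 1 of them equals 18 — satisfied.
6) 4W + 5S = 4(29) + 5(29) = 261, not 263 — violated.
7) S + V = 29 + 17 = 46; 46 ≥ 44, bound 44 not met — violated.
8) U + V = 6 + 17 = 23 — satisfied.
9) |23 − 29| = 6; 6 ≤ 8 — satisfied.
10) W = 29, V = 17; 29 > 17 — satisfied.
11) gcd(6, 18) = 6, not 3 — violated.
12) T = 18, not > 21; antecedent false, conditional vacuously true — satisfied.

The assignment fails constraints 2, 6, 7, and 11.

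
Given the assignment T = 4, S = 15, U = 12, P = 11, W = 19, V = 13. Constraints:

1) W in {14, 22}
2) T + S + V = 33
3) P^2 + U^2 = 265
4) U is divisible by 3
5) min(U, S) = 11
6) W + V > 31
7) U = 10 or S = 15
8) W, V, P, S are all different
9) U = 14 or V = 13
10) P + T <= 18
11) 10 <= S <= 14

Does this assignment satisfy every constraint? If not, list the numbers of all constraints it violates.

Constraints 1, 2, 5, and 11 are violated.

1) W = 19 is not in {14, 22}  ✗
2) T + S + V = 4 + 15 + 13 = 32, not 33  ✗
3) P^2 + U^2 = 11^2 + 12^2 = 121 + 144 = 265  ✓
4) 12 / 3 = 4, so 3 divides 12  ✓
5) min(12, 15) = 12, not 11  ✗
6) W + V = 19 + 13 = 32; 32 > 31  ✓
7) U = 12 ≠ 10, but S = 15 = 15 (second disjunct)  ✓
8) values 19, 13, 11, 15 are pairwise distinct  ✓
9) U = 12 ≠ 14, but V = 13 = 13 (second disjunct)  ✓
10) P + T = 11 + 4 = 15; 15 ≤ 18  ✓
11) S = 15 is outside [10, 14]  ✗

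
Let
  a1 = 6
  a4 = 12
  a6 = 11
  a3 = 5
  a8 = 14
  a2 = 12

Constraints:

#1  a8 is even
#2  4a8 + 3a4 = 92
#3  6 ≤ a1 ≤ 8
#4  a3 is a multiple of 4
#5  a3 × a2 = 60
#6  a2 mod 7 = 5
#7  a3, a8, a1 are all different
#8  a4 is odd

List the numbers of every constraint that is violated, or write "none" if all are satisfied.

#1 a8 = 14 is even — holds.
#2 4a8 + 3a4 = 4(14) + 3(12) = 92 — holds.
#3 a1 = 6 lies in [6, 8] — holds.
#4 5 = 4×1 + 1, so 4 does not divide 5 — fails.
#5 a3 × a2 = 5 × 12 = 60 — holds.
#6 12 mod 7 = 5 — holds.
#7 values 5, 14, 6 are pairwise distinct — holds.
#8 a4 = 12 is even — fails.

No — constraints 4 and 8 are not satisfied.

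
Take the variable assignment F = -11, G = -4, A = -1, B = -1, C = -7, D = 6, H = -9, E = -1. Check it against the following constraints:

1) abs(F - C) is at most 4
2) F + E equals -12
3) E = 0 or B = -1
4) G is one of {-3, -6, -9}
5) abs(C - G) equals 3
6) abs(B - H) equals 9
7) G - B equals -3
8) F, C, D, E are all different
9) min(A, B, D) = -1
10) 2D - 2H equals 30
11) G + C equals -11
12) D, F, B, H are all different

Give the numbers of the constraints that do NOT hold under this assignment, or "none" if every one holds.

1) abs(-11 - (-7)) = 4; 4 ≤ 4 — OK.
2) F + E = -11 + (-1) = -12 — OK.
3) E = -1 ≠ 0, but B = -1 = -1 (second disjunct) — OK.
4) G = -4 is not in {-3, -6, -9} — violated.
5) abs(-7 - (-4)) = 3 — OK.
6) abs(-1 - (-9)) = 8, not 9 — violated.
7) G - B = -4 - (-1) = -3 — OK.
8) values -11, -7, 6, -1 are pairwise distinct — OK.
9) min(-1, -1, 6) = -1 — OK.
10) 2D - 2H = 2(6) - 2(-9) = 30 — OK.
11) G + C = -4 + (-7) = -11 — OK.
12) values 6, -11, -1, -9 are pairwise distinct — OK.

Violated: 4, 6.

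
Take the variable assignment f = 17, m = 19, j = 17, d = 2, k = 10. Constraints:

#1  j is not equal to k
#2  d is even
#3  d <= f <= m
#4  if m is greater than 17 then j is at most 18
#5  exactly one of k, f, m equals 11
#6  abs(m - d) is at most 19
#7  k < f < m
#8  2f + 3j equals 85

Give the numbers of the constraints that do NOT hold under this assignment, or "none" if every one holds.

Constraint 5 does not hold.

#1 j = 17, k = 10; distinct  holds
#2 d = 2 is even  holds
#3 values 2 <= 17 <= 19  holds
#4 m = 19 > 17, so we need j ≤ 18; j = 17 ≤ 18  holds
#5 k=10, f=17, m=19; 0 of them equal 11, not exactly one  fails
#6 abs(19 - 2) = 17; 17 ≤ 19  holds
#7 values 10 < 17 < 19  holds
#8 2f + 3j = 2(17) + 3(17) = 85  holds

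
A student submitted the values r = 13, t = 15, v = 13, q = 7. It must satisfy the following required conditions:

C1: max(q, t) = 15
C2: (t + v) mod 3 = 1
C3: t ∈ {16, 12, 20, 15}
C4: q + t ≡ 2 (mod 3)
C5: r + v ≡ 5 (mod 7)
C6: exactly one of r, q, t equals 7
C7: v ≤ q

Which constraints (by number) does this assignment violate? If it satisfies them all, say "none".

C1: max(7, 15) = 15 — holds.
C2: t + v = 28; 28 mod 3 = 1 — holds.
C3: t = 15 is in {16, 12, 20, 15} — holds.
C4: q + t = 22; 22 mod 3 = 1, not 2 — does not hold.
C5: r + v = 26; 26 mod 7 = 5 — holds.
C6: r=13, q=7, t=15; 1 of them equals 7 — holds.
C7: v = 13, q = 7; 13 > 7 (want ≤) — does not hold.

The assignment fails constraints 4 and 7.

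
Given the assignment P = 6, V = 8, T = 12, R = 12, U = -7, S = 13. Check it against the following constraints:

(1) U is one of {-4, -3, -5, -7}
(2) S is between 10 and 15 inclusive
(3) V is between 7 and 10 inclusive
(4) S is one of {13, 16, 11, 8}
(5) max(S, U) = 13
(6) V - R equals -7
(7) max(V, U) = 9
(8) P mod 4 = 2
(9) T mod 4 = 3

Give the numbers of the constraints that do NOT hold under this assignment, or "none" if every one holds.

No — constraints 6, 7, and 9 are not satisfied.

(1) U = -7 is in {-4, -3, -5, -7} — OK.
(2) S = 13 lies in [10, 15] — OK.
(3) V = 8 lies in [7, 10] — OK.
(4) S = 13 is in {13, 16, 11, 8} — OK.
(5) max(13, -7) = 13 — OK.
(6) V - R = 8 - 12 = -4, not -7 — violated.
(7) max(8, -7) = 8, not 9 — violated.
(8) 6 mod 4 = 2 — OK.
(9) 12 mod 4 = 0, not 3 — violated.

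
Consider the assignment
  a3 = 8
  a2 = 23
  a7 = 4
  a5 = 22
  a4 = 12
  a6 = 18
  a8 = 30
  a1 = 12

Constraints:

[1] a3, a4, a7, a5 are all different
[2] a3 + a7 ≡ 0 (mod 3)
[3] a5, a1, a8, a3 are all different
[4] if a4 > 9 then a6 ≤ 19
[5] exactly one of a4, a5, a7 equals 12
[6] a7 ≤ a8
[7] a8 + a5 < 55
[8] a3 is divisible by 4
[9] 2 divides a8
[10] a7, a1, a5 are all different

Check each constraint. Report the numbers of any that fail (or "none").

[1] values 8, 12, 4, 22 are pairwise distinct — OK.
[2] a3 + a7 = 12; 12 mod 3 = 0 — OK.
[3] values 22, 12, 30, 8 are pairwise distinct — OK.
[4] a4 = 12 > 9, so we need a6 ≤ 19; a6 = 18 ≤ 19 — OK.
[5] a4=12, a5=22, a7=4; 1 of them equals 12 — OK.
[6] a7 = 4, a8 = 30; 4 ≤ 30 — OK.
[7] a8 + a5 = 30 + 22 = 52; 52 < 55 — OK.
[8] 8 / 4 = 2, so 4 divides 8 — OK.
[9] 30 / 2 = 15, so 2 divides 30 — OK.
[10] values 4, 12, 22 are pairwise distinct — OK.

Yes — all constraints hold.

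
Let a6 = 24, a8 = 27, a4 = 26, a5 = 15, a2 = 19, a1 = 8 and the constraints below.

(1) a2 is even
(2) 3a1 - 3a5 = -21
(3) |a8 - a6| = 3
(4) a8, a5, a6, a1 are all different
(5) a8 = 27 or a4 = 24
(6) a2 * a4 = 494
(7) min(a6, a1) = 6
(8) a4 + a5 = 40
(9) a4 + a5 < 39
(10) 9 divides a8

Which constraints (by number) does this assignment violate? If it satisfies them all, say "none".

No — constraints 1, 7, 8, and 9 are not satisfied.

(1) a2 = 19 is odd  no
(2) 3a1 - 3a5 = 3(8) - 3(15) = -21  yes
(3) |27 - 24| = 3  yes
(4) values 27, 15, 24, 8 are pairwise distinct  yes
(5) a8 = 27 = 27 (first disjunct)  yes
(6) a2 * a4 = 19 * 26 = 494  yes
(7) min(24, 8) = 8, not 6  no
(8) a4 + a5 = 26 + 15 = 41, not 40  no
(9) a4 + a5 = 26 + 15 = 41; 41 ≥ 39, bound 39 not met  no
(10) 27 / 9 = 3, so 9 divides 27  yes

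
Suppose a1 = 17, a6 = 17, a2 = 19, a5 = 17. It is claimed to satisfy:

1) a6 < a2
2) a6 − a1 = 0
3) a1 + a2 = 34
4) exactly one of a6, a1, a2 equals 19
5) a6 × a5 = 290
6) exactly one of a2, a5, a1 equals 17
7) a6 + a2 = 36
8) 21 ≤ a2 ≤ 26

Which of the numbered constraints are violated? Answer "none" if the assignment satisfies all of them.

1) a6 = 17, a2 = 19; 17 < 19  OK
2) a6 − a1 = 17 − 17 = 0  OK
3) a1 + a2 = 17 + 19 = 36, not 34  FAIL
4) a6=17, a1=17, a2=19; 1 of them equals 19  OK
5) a6 × a5 = 17 × 17 = 289, not 290  FAIL
6) a2=19, a5=17, a1=17; 2 of them equal 17, not exactly one  FAIL
7) a6 + a2 = 17 + 19 = 36  OK
8) a2 = 19 is outside [21, 26]  FAIL

Constraints 3, 5, 6, 8 are violated.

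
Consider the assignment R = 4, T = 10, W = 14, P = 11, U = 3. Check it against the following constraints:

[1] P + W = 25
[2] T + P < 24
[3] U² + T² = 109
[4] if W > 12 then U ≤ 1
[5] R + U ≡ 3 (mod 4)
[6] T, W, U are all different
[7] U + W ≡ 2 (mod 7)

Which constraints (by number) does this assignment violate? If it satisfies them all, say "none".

[1] P + W = 11 + 14 = 25 — holds.
[2] T + P = 10 + 11 = 21; 21 < 24 — holds.
[3] U² + T² = 3² + 10² = 9 + 100 = 109 — holds.
[4] W = 14 > 12, so we need U ≤ 1; but U = 3 > 1 — fails.
[5] R + U = 7; 7 mod 4 = 3 — holds.
[6] values 10, 14, 3 are pairwise distinct — holds.
[7] U + W = 17; 17 mod 7 = 3, not 2 — fails.

Constraints 4 and 7 do not hold.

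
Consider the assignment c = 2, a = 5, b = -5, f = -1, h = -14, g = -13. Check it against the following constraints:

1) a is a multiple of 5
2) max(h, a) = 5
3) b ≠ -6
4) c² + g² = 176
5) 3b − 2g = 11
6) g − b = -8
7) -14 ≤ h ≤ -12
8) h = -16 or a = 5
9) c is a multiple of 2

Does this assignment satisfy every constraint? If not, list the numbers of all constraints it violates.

Constraint 4 does not hold.

1) 5 / 5 = 1, so 5 divides 5 — satisfied.
2) max(-14, 5) = 5 — satisfied.
3) b = -5, and -5 ≠ -6 — satisfied.
4) c² + g² = 2² + (-13)² = 4 + 169 = 173, not 176 — violated.
5) 3b − 2g = 3(-5) − 2(-13) = 11 — satisfied.
6) g − b = -13 − (-5) = -8 — satisfied.
7) h = -14 lies in [-14, -12] — satisfied.
8) h = -14 ≠ -16, but a = 5 = 5 (second disjunct) — satisfied.
9) 2 / 2 = 1, so 2 divides 2 — satisfied.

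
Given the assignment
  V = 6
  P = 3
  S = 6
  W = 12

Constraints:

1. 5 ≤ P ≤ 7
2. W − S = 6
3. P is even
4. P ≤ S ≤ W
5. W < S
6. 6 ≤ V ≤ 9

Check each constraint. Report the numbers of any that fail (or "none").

1. P = 3 is outside [5, 7] — does not hold.
2. W − S = 12 − 6 = 6 — holds.
3. P = 3 is odd — does not hold.
4. values 3 ≤ 6 ≤ 12 — holds.
5. W = 12, S = 6; 12 ≥ 6 (want <) — does not hold.
6. V = 6 lies in [6, 9] — holds.

Violated: 1, 3, 5.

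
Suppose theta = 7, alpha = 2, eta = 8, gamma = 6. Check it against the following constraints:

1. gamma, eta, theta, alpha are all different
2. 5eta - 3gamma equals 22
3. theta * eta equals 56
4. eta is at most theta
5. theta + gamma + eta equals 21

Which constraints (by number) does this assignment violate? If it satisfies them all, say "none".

1. values 6, 8, 7, 2 are pairwise distinct — holds.
2. 5eta - 3gamma = 5(8) - 3(6) = 22 — holds.
3. theta * eta = 7 * 8 = 56 — holds.
4. eta = 8, theta = 7; 8 > 7 (want ≤) — fails.
5. theta + gamma + eta = 7 + 6 + 8 = 21 — holds.

The assignment fails constraint 4.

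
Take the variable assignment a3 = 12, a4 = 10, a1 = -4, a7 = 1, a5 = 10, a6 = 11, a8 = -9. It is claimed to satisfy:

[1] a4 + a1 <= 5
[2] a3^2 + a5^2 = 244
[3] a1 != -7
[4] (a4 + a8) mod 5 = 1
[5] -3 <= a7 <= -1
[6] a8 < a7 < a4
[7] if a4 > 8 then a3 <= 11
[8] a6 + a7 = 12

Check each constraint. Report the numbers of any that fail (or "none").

The assignment fails constraints 1, 5, and 7.

[1] a4 + a1 = 10 + (-4) = 6; 6 > 5, bound 5 not met  FAIL
[2] a3^2 + a5^2 = 12^2 + 10^2 = 144 + 100 = 244  OK
[3] a1 = -4, and -4 ≠ -7  OK
[4] a4 + a8 = 1; 1 mod 5 = 1  OK
[5] a7 = 1 is outside [-3, -1]  FAIL
[6] values -9 < 1 < 10  OK
[7] a4 = 10 > 8, so we need a3 ≤ 11; but a3 = 12 > 11  FAIL
[8] a6 + a7 = 11 + 1 = 12  OK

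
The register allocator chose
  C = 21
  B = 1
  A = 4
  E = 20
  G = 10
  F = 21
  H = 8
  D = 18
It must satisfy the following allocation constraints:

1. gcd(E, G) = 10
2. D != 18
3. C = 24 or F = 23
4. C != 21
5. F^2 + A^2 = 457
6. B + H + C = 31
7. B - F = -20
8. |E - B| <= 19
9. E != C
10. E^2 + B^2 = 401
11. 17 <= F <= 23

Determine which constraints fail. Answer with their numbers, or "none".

Constraints 2, 3, 4, and 6 do not hold.

1. gcd(20, 10) = 10  ✓
2. D = 18, but 18 is required to differ  ✗
3. C = 21 ≠ 24 and F = 21 ≠ 23; both disjuncts false  ✗
4. C = 21, but 21 is required to differ  ✗
5. F^2 + A^2 = 21^2 + 4^2 = 441 + 16 = 457  ✓
6. B + H + C = 1 + 8 + 21 = 30, not 31  ✗
7. B - F = 1 - 21 = -20  ✓
8. |20 - 1| = 19; 19 ≤ 19  ✓
9. E = 20, C = 21; distinct  ✓
10. E^2 + B^2 = 20^2 + 1^2 = 400 + 1 = 401  ✓
11. F = 21 lies in [17, 23]  ✓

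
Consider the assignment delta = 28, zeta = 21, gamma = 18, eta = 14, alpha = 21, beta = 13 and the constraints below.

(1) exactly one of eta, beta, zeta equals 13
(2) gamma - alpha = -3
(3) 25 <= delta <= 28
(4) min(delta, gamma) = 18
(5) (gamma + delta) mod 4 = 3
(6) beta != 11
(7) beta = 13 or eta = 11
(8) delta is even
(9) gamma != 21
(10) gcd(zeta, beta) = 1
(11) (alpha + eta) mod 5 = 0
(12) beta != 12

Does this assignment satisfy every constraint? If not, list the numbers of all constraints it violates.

(1) eta=14, beta=13, zeta=21; 1 of them equals 13  yes
(2) gamma - alpha = 18 - 21 = -3  yes
(3) delta = 28 lies in [25, 28]  yes
(4) min(28, 18) = 18  yes
(5) gamma + delta = 46; 46 mod 4 = 2, not 3  no
(6) beta = 13, and 13 ≠ 11  yes
(7) beta = 13 = 13 (first disjunct)  yes
(8) delta = 28 is even  yes
(9) gamma = 18, and 18 ≠ 21  yes
(10) gcd(21, 13) = 1  yes
(11) alpha + eta = 35; 35 mod 5 = 0  yes
(12) beta = 13, and 13 ≠ 12  yes

No — constraint 5 is not satisfied.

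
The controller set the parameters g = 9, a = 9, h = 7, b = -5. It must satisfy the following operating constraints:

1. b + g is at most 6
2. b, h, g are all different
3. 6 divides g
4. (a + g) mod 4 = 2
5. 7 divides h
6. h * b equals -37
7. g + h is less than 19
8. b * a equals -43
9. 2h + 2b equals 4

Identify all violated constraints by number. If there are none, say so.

1. b + g = -5 + 9 = 4; 4 ≤ 6 — holds.
2. values -5, 7, 9 are pairwise distinct — holds.
3. 9 = 6*1 + 3, so 6 does not divide 9 — fails.
4. a + g = 18; 18 mod 4 = 2 — holds.
5. 7 / 7 = 1, so 7 divides 7 — holds.
6. h * b = 7 * (-5) = -35, not -37 — fails.
7. g + h = 9 + 7 = 16; 16 < 19 — holds.
8. b * a = -5 * 9 = -45, not -43 — fails.
9. 2h + 2b = 2(7) + 2(-5) = 4 — holds.

No — constraints 3, 6, and 8 are not satisfied.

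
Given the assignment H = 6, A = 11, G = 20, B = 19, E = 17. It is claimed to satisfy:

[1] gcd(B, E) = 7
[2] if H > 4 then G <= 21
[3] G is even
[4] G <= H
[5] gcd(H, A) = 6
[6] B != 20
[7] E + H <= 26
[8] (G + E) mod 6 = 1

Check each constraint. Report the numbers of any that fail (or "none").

Constraints 1, 4, 5 do not hold.

[1] gcd(19, 17) = 1, not 7  FAIL
[2] H = 6 > 4, so we need G ≤ 21; G = 20 ≤ 21  OK
[3] G = 20 is even  OK
[4] G = 20, H = 6; 20 > 6 (want ≤)  FAIL
[5] gcd(6, 11) = 1, not 6  FAIL
[6] B = 19, and 19 ≠ 20  OK
[7] E + H = 17 + 6 = 23; 23 ≤ 26  OK
[8] G + E = 37; 37 mod 6 = 1  OK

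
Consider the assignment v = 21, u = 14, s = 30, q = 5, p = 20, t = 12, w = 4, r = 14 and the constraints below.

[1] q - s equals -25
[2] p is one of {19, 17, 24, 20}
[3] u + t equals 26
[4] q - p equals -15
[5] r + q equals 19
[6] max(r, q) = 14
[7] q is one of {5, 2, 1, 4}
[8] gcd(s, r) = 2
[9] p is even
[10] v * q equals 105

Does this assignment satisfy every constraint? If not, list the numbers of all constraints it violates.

[1] q - s = 5 - 30 = -25  holds
[2] p = 20 is in {19, 17, 24, 20}  holds
[3] u + t = 14 + 12 = 26  holds
[4] q - p = 5 - 20 = -15  holds
[5] r + q = 14 + 5 = 19  holds
[6] max(14, 5) = 14  holds
[7] q = 5 is in {5, 2, 1, 4}  holds
[8] gcd(30, 14) = 2  holds
[9] p = 20 is even  holds
[10] v * q = 21 * 5 = 105  holds

No violations.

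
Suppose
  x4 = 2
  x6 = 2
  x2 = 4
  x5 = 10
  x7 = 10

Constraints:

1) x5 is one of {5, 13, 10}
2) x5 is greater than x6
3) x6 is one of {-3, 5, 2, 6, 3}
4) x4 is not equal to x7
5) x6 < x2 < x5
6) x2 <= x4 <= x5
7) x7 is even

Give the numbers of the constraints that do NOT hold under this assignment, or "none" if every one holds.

No — constraint 6 is not satisfied.

1) x5 = 10 is in {5, 13, 10}  holds
2) x5 = 10, x6 = 2; 10 > 2  holds
3) x6 = 2 is in {-3, 5, 2, 6, 3}  holds
4) x4 = 2, x7 = 10; distinct  holds
5) values 2 < 4 < 10  holds
6) values 4, 2, 10; x2 = 4 is not <= x4 = 2  fails
7) x7 = 10 is even  holds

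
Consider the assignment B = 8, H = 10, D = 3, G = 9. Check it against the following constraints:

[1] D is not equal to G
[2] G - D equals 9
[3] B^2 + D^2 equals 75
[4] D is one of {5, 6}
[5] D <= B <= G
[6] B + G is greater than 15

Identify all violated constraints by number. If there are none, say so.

Violated: 2, 3, and 4.

[1] D = 3, G = 9; distinct — satisfied.
[2] G - D = 9 - 3 = 6, not 9 — violated.
[3] B^2 + D^2 = 8^2 + 3^2 = 64 + 9 = 73, not 75 — violated.
[4] D = 3 is not in {5, 6} — violated.
[5] values 3 <= 8 <= 9 — satisfied.
[6] B + G = 8 + 9 = 17; 17 > 15 — satisfied.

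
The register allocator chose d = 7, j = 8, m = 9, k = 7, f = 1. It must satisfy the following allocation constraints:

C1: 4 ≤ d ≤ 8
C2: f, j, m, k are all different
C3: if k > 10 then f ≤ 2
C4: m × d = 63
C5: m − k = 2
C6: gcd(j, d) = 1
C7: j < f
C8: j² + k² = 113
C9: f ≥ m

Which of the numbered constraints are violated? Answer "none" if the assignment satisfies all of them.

The assignment fails constraints 7, 9.

C1: d = 7 lies in [4, 8]  OK
C2: values 1, 8, 9, 7 are pairwise distinct  OK
C3: k = 7, not > 10; antecedent false, conditional vacuously true  OK
C4: m × d = 9 × 7 = 63  OK
C5: m − k = 9 − 7 = 2  OK
C6: gcd(8, 7) = 1  OK
C7: j = 8, f = 1; 8 ≥ 1 (want <)  FAIL
C8: j² + k² = 8² + 7² = 64 + 49 = 113  OK
C9: f = 1, m = 9; 1 < 9 (want ≥)  FAIL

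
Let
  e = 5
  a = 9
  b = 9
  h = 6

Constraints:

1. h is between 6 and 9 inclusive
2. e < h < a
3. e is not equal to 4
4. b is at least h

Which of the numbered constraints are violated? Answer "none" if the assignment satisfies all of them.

1. h = 6 lies in [6, 9] — satisfied.
2. values 5 < 6 < 9 — satisfied.
3. e = 5, and 5 ≠ 4 — satisfied.
4. b = 9, h = 6; 9 ≥ 6 — satisfied.

No violations.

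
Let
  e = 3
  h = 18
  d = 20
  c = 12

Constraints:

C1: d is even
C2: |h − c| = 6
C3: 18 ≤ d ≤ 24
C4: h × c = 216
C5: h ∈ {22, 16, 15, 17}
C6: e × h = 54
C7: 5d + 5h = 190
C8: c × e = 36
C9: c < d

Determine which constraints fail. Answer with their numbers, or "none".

No — constraint 5 is not satisfied.

C1: d = 20 is even — OK.
C2: |18 − 12| = 6 — OK.
C3: d = 20 lies in [18, 24] — OK.
C4: h × c = 18 × 12 = 216 — OK.
C5: h = 18 is not in {22, 16, 15, 17} — violated.
C6: e × h = 3 × 18 = 54 — OK.
C7: 5d + 5h = 5(20) + 5(18) = 190 — OK.
C8: c × e = 12 × 3 = 36 — OK.
C9: c = 12, d = 20; 12 < 20 — OK.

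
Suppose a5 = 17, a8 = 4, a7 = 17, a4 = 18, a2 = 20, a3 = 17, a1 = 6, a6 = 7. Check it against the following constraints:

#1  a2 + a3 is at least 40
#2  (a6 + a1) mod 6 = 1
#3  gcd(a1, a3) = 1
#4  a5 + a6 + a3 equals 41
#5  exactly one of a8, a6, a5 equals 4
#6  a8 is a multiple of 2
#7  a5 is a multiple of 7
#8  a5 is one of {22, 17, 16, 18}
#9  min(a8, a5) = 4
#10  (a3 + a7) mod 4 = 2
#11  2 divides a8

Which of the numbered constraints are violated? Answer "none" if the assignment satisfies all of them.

#1 a2 + a3 = 20 + 17 = 37; 37 < 40, bound 40 not met  FAIL
#2 a6 + a1 = 13; 13 mod 6 = 1  OK
#3 gcd(6, 17) = 1  OK
#4 a5 + a6 + a3 = 17 + 7 + 17 = 41  OK
#5 a8=4, a6=7, a5=17; 1 of them equals 4  OK
#6 4 / 2 = 2, so 2 divides 4  OK
#7 17 = 7*2 + 3, so 7 does not divide 17  FAIL
#8 a5 = 17 is in {22, 17, 16, 18}  OK
#9 min(4, 17) = 4  OK
#10 a3 + a7 = 34; 34 mod 4 = 2  OK
#11 4 / 2 = 2, so 2 divides 4  OK

Violated: 1 and 7.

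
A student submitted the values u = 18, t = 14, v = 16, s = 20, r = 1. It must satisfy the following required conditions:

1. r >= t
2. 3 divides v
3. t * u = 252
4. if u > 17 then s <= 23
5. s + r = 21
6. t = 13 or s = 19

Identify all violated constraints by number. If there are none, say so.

1. r = 1, t = 14; 1 < 14 (want ≥)  ✘
2. 16 = 3*5 + 1, so 3 does not divide 16  ✘
3. t * u = 14 * 18 = 252  ✔
4. u = 18 > 17, so we need s ≤ 23; s = 20 ≤ 23  ✔
5. s + r = 20 + 1 = 21  ✔
6. t = 14 ≠ 13 and s = 20 ≠ 19; both disjuncts false  ✘

No — constraints 1, 2, and 6 are not satisfied.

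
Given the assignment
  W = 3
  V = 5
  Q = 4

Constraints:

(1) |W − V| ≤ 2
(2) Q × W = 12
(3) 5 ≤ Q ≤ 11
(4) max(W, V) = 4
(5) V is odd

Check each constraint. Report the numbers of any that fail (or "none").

(1) |3 − 5| = 2; 2 ≤ 2  ✓
(2) Q × W = 4 × 3 = 12  ✓
(3) Q = 4 is outside [5, 11]  ✗
(4) max(3, 5) = 5, not 4  ✗
(5) V = 5 is odd  ✓

The assignment fails constraints 3, 4.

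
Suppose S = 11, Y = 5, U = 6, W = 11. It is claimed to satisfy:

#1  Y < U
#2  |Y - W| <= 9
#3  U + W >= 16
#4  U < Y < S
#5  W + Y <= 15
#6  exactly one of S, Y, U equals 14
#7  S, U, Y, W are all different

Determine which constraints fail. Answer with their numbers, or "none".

Constraints 4, 5, 6, 7 are violated.

#1 Y = 5, U = 6; 5 < 6  OK
#2 |5 - 11| = 6; 6 ≤ 9  OK
#3 U + W = 6 + 11 = 17; 17 ≥ 16  OK
#4 values 6, 5, 11; U = 6 is not < Y = 5  FAIL
#5 W + Y = 11 + 5 = 16; 16 > 15, bound 15 not met  FAIL
#6 S=11, Y=5, U=6; 0 of them equal 14, not exactly one  FAIL
#7 S = W = 11, not all different  FAIL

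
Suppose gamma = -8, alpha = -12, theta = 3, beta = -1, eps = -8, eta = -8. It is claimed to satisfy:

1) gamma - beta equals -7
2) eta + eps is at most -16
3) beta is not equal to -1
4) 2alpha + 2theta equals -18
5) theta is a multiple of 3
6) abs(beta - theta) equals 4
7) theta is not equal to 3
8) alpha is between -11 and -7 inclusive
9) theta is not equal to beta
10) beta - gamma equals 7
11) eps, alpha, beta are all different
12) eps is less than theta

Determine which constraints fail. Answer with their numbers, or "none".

Violated: 3, 7, 8.

1) gamma - beta = -8 - (-1) = -7  ✔
2) eta + eps = -8 + (-8) = -16; -16 ≤ -16  ✔
3) beta = -1, but -1 is required to differ  ✘
4) 2alpha + 2theta = 2(-12) + 2(3) = -18  ✔
5) 3 / 3 = 1, so 3 divides 3  ✔
6) abs(-1 - 3) = 4  ✔
7) theta = 3, but 3 is required to differ  ✘
8) alpha = -12 is outside [-11, -7]  ✘
9) theta = 3, beta = -1; distinct  ✔
10) beta - gamma = -1 - (-8) = 7  ✔
11) values -8, -12, -1 are pairwise distinct  ✔
12) eps = -8, theta = 3; -8 < 3  ✔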